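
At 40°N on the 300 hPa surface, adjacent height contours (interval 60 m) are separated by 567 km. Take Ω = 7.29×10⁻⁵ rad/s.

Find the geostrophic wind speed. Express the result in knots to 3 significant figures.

21.5 knots

Coriolis parameter at 40°N:
f = 2Ω sin φ = 2 × 7.29×10⁻⁵ × sin 40° = 9.37×10⁻⁵ s⁻¹
Height gradient: |∂Z/∂n| = 60 m / 567000 m = 1.06×10⁻⁴
On a pressure surface, geostrophic balance gives V_g = (g/f)|∂Z/∂n|:
V_g = 9.81 × 1.06×10⁻⁴ / 9.37×10⁻⁵ = 11.1 m/s
Converting: 11.1 m/s × 1.944 = 21.5 knots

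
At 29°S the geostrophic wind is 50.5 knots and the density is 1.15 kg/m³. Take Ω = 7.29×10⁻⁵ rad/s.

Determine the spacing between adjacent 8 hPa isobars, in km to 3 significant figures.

379 km

Coriolis parameter at 29°S:
f = 2Ω sin φ = 2 × 7.29×10⁻⁵ × sin 29° = 7.07×10⁻⁵ s⁻¹
Wind speed in SI: 50.5 knots = 26.0 m/s
Geostrophic balance rearranged: |∂P/∂n| = f ρ V_g
|∂P/∂n| = 7.07×10⁻⁵ × 1.15 × 26.0 = 2.11×10⁻³ Pa/m
Isobar spacing: Δn = ΔP/|∂P/∂n| = 800 Pa / 2.11×10⁻³ Pa/m = 378821 m ≈ 379 km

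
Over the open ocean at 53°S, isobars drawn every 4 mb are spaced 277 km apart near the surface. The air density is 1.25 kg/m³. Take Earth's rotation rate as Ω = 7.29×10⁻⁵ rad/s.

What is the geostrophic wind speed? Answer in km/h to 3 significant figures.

Coriolis parameter at 53°S:
f = 2Ω sin φ = 2 × 7.29×10⁻⁵ × sin 53° = 1.16×10⁻⁴ s⁻¹
Pressure gradient: |∂P/∂n| = 400 Pa / 277000 m = 1.44×10⁻³ Pa/m
Geostrophic balance (pressure-gradient force = Coriolis force):
V_g = (1/(fρ)) |∂P/∂n| = 1.44×10⁻³ / (1.16×10⁻⁴ × 1.25) = 9.92 m/s
Converting: 9.92 m/s × 3.6 = 35.7 km/h

35.7 km/h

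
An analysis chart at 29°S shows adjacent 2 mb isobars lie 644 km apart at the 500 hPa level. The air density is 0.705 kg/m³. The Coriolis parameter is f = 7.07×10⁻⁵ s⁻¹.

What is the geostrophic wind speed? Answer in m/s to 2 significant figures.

Pressure gradient: |∂P/∂n| = 200 Pa / 644000 m = 3.11×10⁻⁴ Pa/m
Geostrophic balance (pressure-gradient force = Coriolis force):
V_g = (1/(fρ)) |∂P/∂n| = 3.11×10⁻⁴ / (7.07×10⁻⁵ × 0.705) = 6.23 m/s

6.2 m/s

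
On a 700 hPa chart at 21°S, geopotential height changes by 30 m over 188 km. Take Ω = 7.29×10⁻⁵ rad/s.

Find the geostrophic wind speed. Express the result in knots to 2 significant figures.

58 knots

Coriolis parameter at 21°S:
f = 2Ω sin φ = 2 × 7.29×10⁻⁵ × sin 21° = 5.23×10⁻⁵ s⁻¹
Height gradient: |∂Z/∂n| = 30 m / 188000 m = 1.60×10⁻⁴
On a pressure surface, geostrophic balance gives V_g = (g/f)|∂Z/∂n|:
V_g = 9.81 × 1.60×10⁻⁴ / 5.23×10⁻⁵ = 30.0 m/s
Converting: 30.0 m/s × 1.944 = 58 knots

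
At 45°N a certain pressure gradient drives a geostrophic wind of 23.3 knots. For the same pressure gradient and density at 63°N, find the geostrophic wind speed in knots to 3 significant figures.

18.5 knots

With the same pressure gradient and density, V_g ∝ 1/f ∝ 1/sin φ.
V₂ = V₁ · sin φ₁ / sin φ₂ = 23.3 × sin 45° / sin 63°
V₂ = 23.3 × 0.7071/0.8910 = 18.5 knots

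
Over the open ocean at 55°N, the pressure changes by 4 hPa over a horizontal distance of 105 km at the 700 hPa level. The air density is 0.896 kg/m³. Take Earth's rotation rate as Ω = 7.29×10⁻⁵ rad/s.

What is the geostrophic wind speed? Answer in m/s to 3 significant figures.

35.6 m/s

Coriolis parameter at 55°N:
f = 2Ω sin φ = 2 × 7.29×10⁻⁵ × sin 55° = 1.19×10⁻⁴ s⁻¹
Pressure gradient: |∂P/∂n| = 400 Pa / 105000 m = 3.81×10⁻³ Pa/m
Geostrophic balance (pressure-gradient force = Coriolis force):
V_g = (1/(fρ)) |∂P/∂n| = 3.81×10⁻³ / (1.19×10⁻⁴ × 0.896) = 35.6 m/s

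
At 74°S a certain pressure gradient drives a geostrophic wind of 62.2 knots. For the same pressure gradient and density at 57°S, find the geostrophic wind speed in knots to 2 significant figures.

71 knots

With the same pressure gradient and density, V_g ∝ 1/f ∝ 1/sin φ.
V₂ = V₁ · sin φ₁ / sin φ₂ = 62.2 × sin 74° / sin 57°
V₂ = 62.2 × 0.9613/0.8387 = 71 knots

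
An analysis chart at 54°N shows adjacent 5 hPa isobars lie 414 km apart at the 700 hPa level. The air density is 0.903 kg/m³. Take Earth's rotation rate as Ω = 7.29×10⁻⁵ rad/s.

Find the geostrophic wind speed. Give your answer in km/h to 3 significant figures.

40.8 km/h

Coriolis parameter at 54°N:
f = 2Ω sin φ = 2 × 7.29×10⁻⁵ × sin 54° = 1.18×10⁻⁴ s⁻¹
Pressure gradient: |∂P/∂n| = 500 Pa / 414000 m = 1.21×10⁻³ Pa/m
Geostrophic balance (pressure-gradient force = Coriolis force):
V_g = (1/(fρ)) |∂P/∂n| = 1.21×10⁻³ / (1.18×10⁻⁴ × 0.903) = 11.3 m/s
Converting: 11.3 m/s × 3.6 = 40.8 km/h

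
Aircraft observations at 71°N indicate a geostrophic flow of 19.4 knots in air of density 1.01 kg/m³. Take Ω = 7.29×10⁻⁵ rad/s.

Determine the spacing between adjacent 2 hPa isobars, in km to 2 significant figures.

140 km

Coriolis parameter at 71°N:
f = 2Ω sin φ = 2 × 7.29×10⁻⁵ × sin 71° = 1.38×10⁻⁴ s⁻¹
Wind speed in SI: 19.4 knots = 9.98 m/s
Geostrophic balance rearranged: |∂P/∂n| = f ρ V_g
|∂P/∂n| = 1.38×10⁻⁴ × 1.01 × 9.98 = 1.39×10⁻³ Pa/m
Isobar spacing: Δn = ΔP/|∂P/∂n| = 200 Pa / 1.39×10⁻³ Pa/m = 143927 m ≈ 140 km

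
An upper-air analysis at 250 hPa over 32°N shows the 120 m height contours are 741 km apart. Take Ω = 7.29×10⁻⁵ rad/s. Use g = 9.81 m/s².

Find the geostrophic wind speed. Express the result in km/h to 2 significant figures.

74 km/h

Coriolis parameter at 32°N:
f = 2Ω sin φ = 2 × 7.29×10⁻⁵ × sin 32° = 7.73×10⁻⁵ s⁻¹
Height gradient: |∂Z/∂n| = 120 m / 741000 m = 1.62×10⁻⁴
On a pressure surface, geostrophic balance gives V_g = (g/f)|∂Z/∂n|:
V_g = 9.81 × 1.62×10⁻⁴ / 7.73×10⁻⁵ = 20.6 m/s
Converting: 20.6 m/s × 3.6 = 74 km/h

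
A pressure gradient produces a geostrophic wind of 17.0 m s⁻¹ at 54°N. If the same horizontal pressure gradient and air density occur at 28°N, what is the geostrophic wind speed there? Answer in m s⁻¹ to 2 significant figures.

29 m s⁻¹

With the same pressure gradient and density, V_g ∝ 1/f ∝ 1/sin φ.
V₂ = V₁ · sin φ₁ / sin φ₂ = 17.0 × sin 54° / sin 28°
V₂ = 17.0 × 0.8090/0.4695 = 29 m s⁻¹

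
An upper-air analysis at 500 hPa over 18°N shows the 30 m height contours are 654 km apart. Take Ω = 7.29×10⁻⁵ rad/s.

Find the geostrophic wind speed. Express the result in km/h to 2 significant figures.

36 km/h

Coriolis parameter at 18°N:
f = 2Ω sin φ = 2 × 7.29×10⁻⁵ × sin 18° = 4.51×10⁻⁵ s⁻¹
Height gradient: |∂Z/∂n| = 30 m / 654000 m = 4.59×10⁻⁵
On a pressure surface, geostrophic balance gives V_g = (g/f)|∂Z/∂n|:
V_g = 9.81 × 4.59×10⁻⁵ / 4.51×10⁻⁵ = 9.99 m/s
Converting: 9.99 m/s × 3.6 = 36 km/h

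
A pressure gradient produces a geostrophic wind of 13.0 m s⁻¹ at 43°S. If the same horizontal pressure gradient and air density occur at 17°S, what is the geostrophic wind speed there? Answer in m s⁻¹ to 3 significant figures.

With the same pressure gradient and density, V_g ∝ 1/f ∝ 1/sin φ.
V₂ = V₁ · sin φ₁ / sin φ₂ = 13.0 × sin 43° / sin 17°
V₂ = 13.0 × 0.6820/0.2924 = 30.3 m s⁻¹

30.3 m s⁻¹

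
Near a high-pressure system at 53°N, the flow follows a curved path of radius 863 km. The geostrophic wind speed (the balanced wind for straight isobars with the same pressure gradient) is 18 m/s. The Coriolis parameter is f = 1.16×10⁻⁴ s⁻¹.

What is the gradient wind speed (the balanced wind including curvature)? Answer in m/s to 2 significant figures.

24 m/s

Around a high, pressure-gradient force acts outward with centrifugal, so Coriolis balances both:
fV = (1/ρ)|∂P/∂n| + V²/R  →  V² − fR·V + fR·V_g = 0
With fR = 1.16×10⁻⁴ × 863×10³ m = 100 m/s:
V = [fR − √((fR)² − 4 fR V_g)]/2 = [100 − √(100² − 4×100×18)]/2 = 23.5 m/s
Supergeostrophic (V > V_g = 18 m/s), as expected around a high.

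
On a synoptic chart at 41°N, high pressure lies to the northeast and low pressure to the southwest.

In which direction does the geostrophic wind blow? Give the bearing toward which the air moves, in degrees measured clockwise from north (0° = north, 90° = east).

315°

The pressure-gradient force points toward the southwest (bearing 225°).
Geostrophic balance: in the Northern Hemisphere the Coriolis force deflects motion to the right, so the geostrophic wind blows 90° to the right of the pressure-gradient force (low pressure on the left).
Rotating 225° by 90° clockwise gives 315° — the wind blows toward the northwest.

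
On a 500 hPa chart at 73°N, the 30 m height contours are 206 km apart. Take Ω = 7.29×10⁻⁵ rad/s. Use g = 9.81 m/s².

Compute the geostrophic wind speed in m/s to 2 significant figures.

Coriolis parameter at 73°N:
f = 2Ω sin φ = 2 × 7.29×10⁻⁵ × sin 73° = 1.39×10⁻⁴ s⁻¹
Height gradient: |∂Z/∂n| = 30 m / 206000 m = 1.46×10⁻⁴
On a pressure surface, geostrophic balance gives V_g = (g/f)|∂Z/∂n|:
V_g = 9.81 × 1.46×10⁻⁴ / 1.39×10⁻⁴ = 10.2 m/s

10 m/s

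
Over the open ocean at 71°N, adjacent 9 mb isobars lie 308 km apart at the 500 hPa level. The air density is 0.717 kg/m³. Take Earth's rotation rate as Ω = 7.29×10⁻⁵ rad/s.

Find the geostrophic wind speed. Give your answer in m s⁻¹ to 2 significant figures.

30 m s⁻¹

Coriolis parameter at 71°N:
f = 2Ω sin φ = 2 × 7.29×10⁻⁵ × sin 71° = 1.38×10⁻⁴ s⁻¹
Pressure gradient: |∂P/∂n| = 900 Pa / 308000 m = 2.92×10⁻³ Pa/m
Geostrophic balance (pressure-gradient force = Coriolis force):
V_g = (1/(fρ)) |∂P/∂n| = 2.92×10⁻³ / (1.38×10⁻⁴ × 0.717) = 29.6 m/s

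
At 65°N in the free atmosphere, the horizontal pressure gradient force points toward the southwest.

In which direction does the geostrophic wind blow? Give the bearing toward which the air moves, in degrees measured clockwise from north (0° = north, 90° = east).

The pressure-gradient force points toward the southwest (bearing 225°).
Geostrophic balance: in the Northern Hemisphere the Coriolis force deflects motion to the right, so the geostrophic wind blows 90° to the right of the pressure-gradient force (low pressure on the left).
Rotating 225° by 90° clockwise gives 315° — the wind blows toward the northwest.

315°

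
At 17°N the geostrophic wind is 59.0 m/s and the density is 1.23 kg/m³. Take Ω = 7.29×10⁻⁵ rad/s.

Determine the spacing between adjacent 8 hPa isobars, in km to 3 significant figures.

259 km

Coriolis parameter at 17°N:
f = 2Ω sin φ = 2 × 7.29×10⁻⁵ × sin 17° = 4.26×10⁻⁵ s⁻¹
Geostrophic balance rearranged: |∂P/∂n| = f ρ V_g
|∂P/∂n| = 4.26×10⁻⁵ × 1.23 × 59.0 = 3.09×10⁻³ Pa/m
Isobar spacing: Δn = ΔP/|∂P/∂n| = 800 Pa / 3.09×10⁻³ Pa/m = 258607 m ≈ 259 km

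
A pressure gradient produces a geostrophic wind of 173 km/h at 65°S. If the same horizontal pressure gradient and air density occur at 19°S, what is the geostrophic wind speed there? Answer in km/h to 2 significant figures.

With the same pressure gradient and density, V_g ∝ 1/f ∝ 1/sin φ.
V₂ = V₁ · sin φ₁ / sin φ₂ = 173 × sin 65° / sin 19°
V₂ = 173 × 0.9063/0.3256 = 480 km/h

480 km/h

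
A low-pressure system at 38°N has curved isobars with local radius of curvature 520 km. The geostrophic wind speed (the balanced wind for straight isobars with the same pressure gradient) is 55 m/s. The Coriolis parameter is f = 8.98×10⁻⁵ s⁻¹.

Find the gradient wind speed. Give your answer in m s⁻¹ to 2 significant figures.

Around a low, centrifugal force acts outward with Coriolis, so pressure-gradient force balances both:
(1/ρ)|∂P/∂n| = fV + V²/R  →  V² + fR·V − fR·V_g = 0
With fR = 8.98×10⁻⁵ × 520×10³ m = 46.7 m/s:
V = [−fR + √((fR)² + 4 fR V_g)]/2 = [−46.7 + √(46.7² + 4×46.7×55)]/2 = 32.4 m/s
Subgeostrophic (V < V_g = 55 m/s), as expected around a low.

32 m s⁻¹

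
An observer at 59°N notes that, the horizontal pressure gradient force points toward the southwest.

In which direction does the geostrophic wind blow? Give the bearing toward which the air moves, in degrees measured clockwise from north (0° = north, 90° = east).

315°

The pressure-gradient force points toward the southwest (bearing 225°).
Geostrophic balance: in the Northern Hemisphere the Coriolis force deflects motion to the right, so the geostrophic wind blows 90° to the right of the pressure-gradient force (low pressure on the left).
Rotating 225° by 90° clockwise gives 315° — the wind blows toward the northwest.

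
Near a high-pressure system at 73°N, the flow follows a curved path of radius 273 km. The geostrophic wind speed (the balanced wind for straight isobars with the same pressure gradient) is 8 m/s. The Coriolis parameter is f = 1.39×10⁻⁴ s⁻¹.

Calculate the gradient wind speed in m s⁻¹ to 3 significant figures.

11.5 m s⁻¹

Around a high, pressure-gradient force acts outward with centrifugal, so Coriolis balances both:
fV = (1/ρ)|∂P/∂n| + V²/R  →  V² − fR·V + fR·V_g = 0
With fR = 1.39×10⁻⁴ × 273×10³ m = 37.9 m/s:
V = [fR − √((fR)² − 4 fR V_g)]/2 = [37.9 − √(37.9² − 4×37.9×8)]/2 = 11.5 m/s
Supergeostrophic (V > V_g = 8 m/s), as expected around a high.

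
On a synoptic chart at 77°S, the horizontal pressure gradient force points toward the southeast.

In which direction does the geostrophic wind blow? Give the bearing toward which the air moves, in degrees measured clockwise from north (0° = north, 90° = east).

The pressure-gradient force points toward the southeast (bearing 135°).
Geostrophic balance: in the Southern Hemisphere the Coriolis force deflects motion to the left, so the geostrophic wind blows 90° to the left of the pressure-gradient force (low pressure on the right).
Rotating 135° by 90° counterclockwise gives 045° — the wind blows toward the northeast.

045°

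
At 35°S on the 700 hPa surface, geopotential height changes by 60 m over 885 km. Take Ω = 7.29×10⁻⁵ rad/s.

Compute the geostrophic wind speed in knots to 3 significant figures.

Coriolis parameter at 35°S:
f = 2Ω sin φ = 2 × 7.29×10⁻⁵ × sin 35° = 8.36×10⁻⁵ s⁻¹
Height gradient: |∂Z/∂n| = 60 m / 885000 m = 6.78×10⁻⁵
On a pressure surface, geostrophic balance gives V_g = (g/f)|∂Z/∂n|:
V_g = 9.81 × 6.78×10⁻⁵ / 8.36×10⁻⁵ = 7.95 m/s
Converting: 7.95 m/s × 1.944 = 15.5 knots

15.5 knots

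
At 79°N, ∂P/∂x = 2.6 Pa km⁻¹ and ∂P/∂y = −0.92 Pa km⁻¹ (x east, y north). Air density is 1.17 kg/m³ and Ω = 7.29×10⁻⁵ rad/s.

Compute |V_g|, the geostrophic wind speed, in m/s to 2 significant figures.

Coriolis parameter at 79°N:
f = 2Ω sin φ = 2 × 7.29×10⁻⁵ × sin 79° = 1.43×10⁻⁴ s⁻¹
Component geostrophic relations (x east, y north):
u_g = −(1/(fρ)) ∂P/∂y,  v_g = (1/(fρ)) ∂P/∂x
u_g = −(−0.92×10⁻³)/(1.43×10⁻⁴ × 1.17) = 5.49 m/s;  v_g = (2.6×10⁻³)/(1.43×10⁻⁴ × 1.17) = 15.5 m/s
|V_g| = √(u_g² + v_g²) = 16.5 m/s

16 m/s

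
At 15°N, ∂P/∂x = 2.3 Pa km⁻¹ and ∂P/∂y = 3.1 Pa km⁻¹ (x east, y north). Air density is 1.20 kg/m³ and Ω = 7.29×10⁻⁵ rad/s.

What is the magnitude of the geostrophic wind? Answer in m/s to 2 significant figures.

85 m/s

Coriolis parameter at 15°N:
f = 2Ω sin φ = 2 × 7.29×10⁻⁵ × sin 15° = 3.77×10⁻⁵ s⁻¹
Component geostrophic relations (x east, y north):
u_g = −(1/(fρ)) ∂P/∂y,  v_g = (1/(fρ)) ∂P/∂x
u_g = −(3.1×10⁻³)/(3.77×10⁻⁵ × 1.20) = −68.5 m/s;  v_g = (2.3×10⁻³)/(3.77×10⁻⁵ × 1.20) = 50.8 m/s
|V_g| = √(u_g² + v_g²) = 85.2 m/s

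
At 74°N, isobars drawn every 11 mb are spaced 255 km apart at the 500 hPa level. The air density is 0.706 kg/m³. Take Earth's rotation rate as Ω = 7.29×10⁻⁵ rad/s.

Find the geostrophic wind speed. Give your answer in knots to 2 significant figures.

85 knots

Coriolis parameter at 74°N:
f = 2Ω sin φ = 2 × 7.29×10⁻⁵ × sin 74° = 1.40×10⁻⁴ s⁻¹
Pressure gradient: |∂P/∂n| = 1100 Pa / 255000 m = 4.31×10⁻³ Pa/m
Geostrophic balance (pressure-gradient force = Coriolis force):
V_g = (1/(fρ)) |∂P/∂n| = 4.31×10⁻³ / (1.40×10⁻⁴ × 0.706) = 43.6 m/s
Converting: 43.6 m/s × 1.944 = 85 knots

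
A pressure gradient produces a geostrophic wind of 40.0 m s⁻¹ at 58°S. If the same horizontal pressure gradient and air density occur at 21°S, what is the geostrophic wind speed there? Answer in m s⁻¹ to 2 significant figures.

With the same pressure gradient and density, V_g ∝ 1/f ∝ 1/sin φ.
V₂ = V₁ · sin φ₁ / sin φ₂ = 40.0 × sin 58° / sin 21°
V₂ = 40.0 × 0.8480/0.3584 = 95 m s⁻¹

95 m s⁻¹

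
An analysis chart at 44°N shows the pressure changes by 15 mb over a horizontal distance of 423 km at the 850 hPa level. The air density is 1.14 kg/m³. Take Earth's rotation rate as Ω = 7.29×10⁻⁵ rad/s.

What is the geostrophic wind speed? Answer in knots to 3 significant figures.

Coriolis parameter at 44°N:
f = 2Ω sin φ = 2 × 7.29×10⁻⁵ × sin 44° = 1.01×10⁻⁴ s⁻¹
Pressure gradient: |∂P/∂n| = 1500 Pa / 423000 m = 3.55×10⁻³ Pa/m
Geostrophic balance (pressure-gradient force = Coriolis force):
V_g = (1/(fρ)) |∂P/∂n| = 3.55×10⁻³ / (1.01×10⁻⁴ × 1.14) = 30.7 m/s
Converting: 30.7 m/s × 1.944 = 59.7 knots

59.7 knots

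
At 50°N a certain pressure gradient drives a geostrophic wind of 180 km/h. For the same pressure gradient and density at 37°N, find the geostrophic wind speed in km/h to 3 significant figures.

229 km/h

With the same pressure gradient and density, V_g ∝ 1/f ∝ 1/sin φ.
V₂ = V₁ · sin φ₁ / sin φ₂ = 180 × sin 50° / sin 37°
V₂ = 180 × 0.7660/0.6018 = 229 km/h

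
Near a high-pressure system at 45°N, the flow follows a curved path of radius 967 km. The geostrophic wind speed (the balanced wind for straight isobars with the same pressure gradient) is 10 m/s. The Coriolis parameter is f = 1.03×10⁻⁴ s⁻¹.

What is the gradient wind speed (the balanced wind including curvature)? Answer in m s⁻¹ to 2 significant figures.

11 m s⁻¹

Around a high, pressure-gradient force acts outward with centrifugal, so Coriolis balances both:
fV = (1/ρ)|∂P/∂n| + V²/R  →  V² − fR·V + fR·V_g = 0
With fR = 1.03×10⁻⁴ × 967×10³ m = 99.6 m/s:
V = [fR − √((fR)² − 4 fR V_g)]/2 = [99.6 − √(99.6² − 4×99.6×10)]/2 = 11.3 m/s
Supergeostrophic (V > V_g = 10 m/s), as expected around a high.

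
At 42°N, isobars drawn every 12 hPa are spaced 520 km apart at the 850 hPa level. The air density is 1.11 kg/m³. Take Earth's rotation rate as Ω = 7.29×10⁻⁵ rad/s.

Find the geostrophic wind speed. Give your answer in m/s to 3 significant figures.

21.3 m/s

Coriolis parameter at 42°N:
f = 2Ω sin φ = 2 × 7.29×10⁻⁵ × sin 42° = 9.76×10⁻⁵ s⁻¹
Pressure gradient: |∂P/∂n| = 1200 Pa / 520000 m = 2.31×10⁻³ Pa/m
Geostrophic balance (pressure-gradient force = Coriolis force):
V_g = (1/(fρ)) |∂P/∂n| = 2.31×10⁻³ / (9.76×10⁻⁵ × 1.11) = 21.3 m/s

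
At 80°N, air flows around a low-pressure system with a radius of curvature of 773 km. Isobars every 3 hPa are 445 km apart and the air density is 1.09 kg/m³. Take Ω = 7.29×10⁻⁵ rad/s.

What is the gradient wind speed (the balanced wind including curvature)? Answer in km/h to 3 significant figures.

Coriolis parameter at 80°N:
f = 2Ω sin φ = 2 × 7.29×10⁻⁵ × sin 80° = 1.44×10⁻⁴ s⁻¹
Pressure gradient: |∂P/∂n| = 300 Pa / 445000 m = 6.74×10⁻⁴ Pa/m
Geostrophic speed: V_g = |∂P/∂n|/(fρ) = 6.74×10⁻⁴/(1.44×10⁻⁴ × 1.09) = 4.31 m/s
Around a low, centrifugal force acts outward with Coriolis, so pressure-gradient force balances both:
(1/ρ)|∂P/∂n| = fV + V²/R  →  V² + fR·V − fR·V_g = 0
With fR = 1.44×10⁻⁴ × 773×10³ m = 111 m/s:
V = [−fR + √((fR)² + 4 fR V_g)]/2 = [−111 + √(111² + 4×111×4.31)]/2 = 4.15 m/s
Subgeostrophic (V < V_g = 4.31 m/s), as expected around a low.
Converting: 4.15 m/s × 3.6 = 14.9 km/h

14.9 km/h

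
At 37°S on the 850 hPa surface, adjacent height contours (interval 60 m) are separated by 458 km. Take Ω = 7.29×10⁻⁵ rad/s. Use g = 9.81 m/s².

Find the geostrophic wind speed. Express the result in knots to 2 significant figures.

28 knots

Coriolis parameter at 37°S:
f = 2Ω sin φ = 2 × 7.29×10⁻⁵ × sin 37° = 8.77×10⁻⁵ s⁻¹
Height gradient: |∂Z/∂n| = 60 m / 458000 m = 1.31×10⁻⁴
On a pressure surface, geostrophic balance gives V_g = (g/f)|∂Z/∂n|:
V_g = 9.81 × 1.31×10⁻⁴ / 8.77×10⁻⁵ = 14.6 m/s
Converting: 14.6 m/s × 1.944 = 28 knots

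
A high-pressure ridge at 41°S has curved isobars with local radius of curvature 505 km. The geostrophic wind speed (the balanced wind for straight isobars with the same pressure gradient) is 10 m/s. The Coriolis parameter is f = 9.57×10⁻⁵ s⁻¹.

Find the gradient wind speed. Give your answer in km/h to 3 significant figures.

Around a high, pressure-gradient force acts outward with centrifugal, so Coriolis balances both:
fV = (1/ρ)|∂P/∂n| + V²/R  →  V² − fR·V + fR·V_g = 0
With fR = 9.57×10⁻⁵ × 505×10³ m = 48.3 m/s:
V = [fR − √((fR)² − 4 fR V_g)]/2 = [48.3 − √(48.3² − 4×48.3×10)]/2 = 14.1 m/s
Supergeostrophic (V > V_g = 10 m/s), as expected around a high.
Converting: 14.1 m/s × 3.6 = 50.9 km/h

50.9 km/h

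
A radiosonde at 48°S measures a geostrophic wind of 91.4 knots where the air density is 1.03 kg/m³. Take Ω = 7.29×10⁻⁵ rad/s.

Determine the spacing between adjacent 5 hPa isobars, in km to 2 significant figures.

Coriolis parameter at 48°S:
f = 2Ω sin φ = 2 × 7.29×10⁻⁵ × sin 48° = 1.08×10⁻⁴ s⁻¹
Wind speed in SI: 91.4 knots = 47.0 m/s
Geostrophic balance rearranged: |∂P/∂n| = f ρ V_g
|∂P/∂n| = 1.08×10⁻⁴ × 1.03 × 47.0 = 5.25×10⁻³ Pa/m
Isobar spacing: Δn = ΔP/|∂P/∂n| = 500 Pa / 5.25×10⁻³ Pa/m = 95283 m ≈ 95 km

95 km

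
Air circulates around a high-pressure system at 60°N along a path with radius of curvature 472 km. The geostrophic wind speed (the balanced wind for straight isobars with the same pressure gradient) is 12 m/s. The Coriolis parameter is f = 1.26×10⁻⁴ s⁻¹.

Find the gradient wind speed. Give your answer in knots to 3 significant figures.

Around a high, pressure-gradient force acts outward with centrifugal, so Coriolis balances both:
fV = (1/ρ)|∂P/∂n| + V²/R  →  V² − fR·V + fR·V_g = 0
With fR = 1.26×10⁻⁴ × 472×10³ m = 59.5 m/s:
V = [fR − √((fR)² − 4 fR V_g)]/2 = [59.5 − √(59.5² − 4×59.5×12)]/2 = 16.7 m/s
Supergeostrophic (V > V_g = 12 m/s), as expected around a high.
Converting: 16.7 m/s × 1.944 = 32.4 knots

32.4 knots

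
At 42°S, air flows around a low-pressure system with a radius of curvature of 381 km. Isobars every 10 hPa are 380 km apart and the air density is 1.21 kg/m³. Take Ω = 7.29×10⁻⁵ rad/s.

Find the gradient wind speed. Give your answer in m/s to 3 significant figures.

Coriolis parameter at 42°S:
f = 2Ω sin φ = 2 × 7.29×10⁻⁵ × sin 42° = 9.76×10⁻⁵ s⁻¹
Pressure gradient: |∂P/∂n| = 1000 Pa / 380000 m = 2.63×10⁻³ Pa/m
Geostrophic speed: V_g = |∂P/∂n|/(fρ) = 2.63×10⁻³/(9.76×10⁻⁵ × 1.21) = 22.3 m/s
Around a low, centrifugal force acts outward with Coriolis, so pressure-gradient force balances both:
(1/ρ)|∂P/∂n| = fV + V²/R  →  V² + fR·V − fR·V_g = 0
With fR = 9.76×10⁻⁵ × 381×10³ m = 37.2 m/s:
V = [−fR + √((fR)² + 4 fR V_g)]/2 = [−37.2 + √(37.2² + 4×37.2×22.3)]/2 = 15.7 m/s
Subgeostrophic (V < V_g = 22.3 m/s), as expected around a low.

15.7 m/s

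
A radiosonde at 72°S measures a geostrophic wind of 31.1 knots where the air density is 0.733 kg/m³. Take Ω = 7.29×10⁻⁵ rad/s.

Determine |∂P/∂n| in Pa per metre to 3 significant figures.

Coriolis parameter at 72°S:
f = 2Ω sin φ = 2 × 7.29×10⁻⁵ × sin 72° = 1.39×10⁻⁴ s⁻¹
Wind speed in SI: 31.1 knots = 16.0 m/s
Geostrophic balance rearranged: |∂P/∂n| = f ρ V_g
|∂P/∂n| = 1.39×10⁻⁴ × 0.733 × 16.0 = 1.63×10⁻³ Pa/m

1.63×10⁻³ Pa/m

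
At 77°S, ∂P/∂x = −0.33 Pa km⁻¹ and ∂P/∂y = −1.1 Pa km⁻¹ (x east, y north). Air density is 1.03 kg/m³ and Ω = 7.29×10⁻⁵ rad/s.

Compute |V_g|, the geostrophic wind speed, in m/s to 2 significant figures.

7.8 m/s

Coriolis parameter at 77°S:
f = 2Ω sin φ = 2 × 7.29×10⁻⁵ × sin 77° = 1.42×10⁻⁴ s⁻¹
In the Southern Hemisphere f is negative: f = −1.42×10⁻⁴ s⁻¹.
Component geostrophic relations (x east, y north):
u_g = −(1/(fρ)) ∂P/∂y,  v_g = (1/(fρ)) ∂P/∂x
u_g = −(−1.1×10⁻³)/(−1.42×10⁻⁴ × 1.03) = −7.52 m/s;  v_g = (−0.33×10⁻³)/(−1.42×10⁻⁴ × 1.03) = 2.26 m/s
|V_g| = √(u_g² + v_g²) = 7.85 m/s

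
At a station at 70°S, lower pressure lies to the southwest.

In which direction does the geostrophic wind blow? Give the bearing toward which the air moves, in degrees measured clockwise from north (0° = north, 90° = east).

135°

The pressure-gradient force points toward the southwest (bearing 225°).
Geostrophic balance: in the Southern Hemisphere the Coriolis force deflects motion to the left, so the geostrophic wind blows 90° to the left of the pressure-gradient force (low pressure on the right).
Rotating 225° by 90° counterclockwise gives 135° — the wind blows toward the southeast.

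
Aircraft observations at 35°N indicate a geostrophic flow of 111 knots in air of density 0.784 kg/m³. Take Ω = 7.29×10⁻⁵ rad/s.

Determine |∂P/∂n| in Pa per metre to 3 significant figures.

Coriolis parameter at 35°N:
f = 2Ω sin φ = 2 × 7.29×10⁻⁵ × sin 35° = 8.36×10⁻⁵ s⁻¹
Wind speed in SI: 111 knots = 57.1 m/s
Geostrophic balance rearranged: |∂P/∂n| = f ρ V_g
|∂P/∂n| = 8.36×10⁻⁵ × 0.784 × 57.1 = 3.74×10⁻³ Pa/m

3.74×10⁻³ Pa/m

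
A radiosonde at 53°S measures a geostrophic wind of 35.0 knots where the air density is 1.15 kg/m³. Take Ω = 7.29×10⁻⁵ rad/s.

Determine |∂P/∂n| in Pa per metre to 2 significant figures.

Coriolis parameter at 53°S:
f = 2Ω sin φ = 2 × 7.29×10⁻⁵ × sin 53° = 1.16×10⁻⁴ s⁻¹
Wind speed in SI: 35.0 knots = 18.0 m/s
Geostrophic balance rearranged: |∂P/∂n| = f ρ V_g
|∂P/∂n| = 1.16×10⁻⁴ × 1.15 × 18.0 = 2.41×10⁻³ Pa/m

2.4×10⁻³ Pa/m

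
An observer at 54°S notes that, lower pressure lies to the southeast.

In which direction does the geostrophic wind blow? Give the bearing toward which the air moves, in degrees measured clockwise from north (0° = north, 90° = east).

045°

The pressure-gradient force points toward the southeast (bearing 135°).
Geostrophic balance: in the Southern Hemisphere the Coriolis force deflects motion to the left, so the geostrophic wind blows 90° to the left of the pressure-gradient force (low pressure on the right).
Rotating 135° by 90° counterclockwise gives 045° — the wind blows toward the northeast.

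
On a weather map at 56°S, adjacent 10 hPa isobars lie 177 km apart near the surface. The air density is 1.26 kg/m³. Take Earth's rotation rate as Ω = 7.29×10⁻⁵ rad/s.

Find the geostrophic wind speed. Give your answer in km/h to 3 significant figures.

Coriolis parameter at 56°S:
f = 2Ω sin φ = 2 × 7.29×10⁻⁵ × sin 56° = 1.21×10⁻⁴ s⁻¹
Pressure gradient: |∂P/∂n| = 1000 Pa / 177000 m = 5.65×10⁻³ Pa/m
Geostrophic balance (pressure-gradient force = Coriolis force):
V_g = (1/(fρ)) |∂P/∂n| = 5.65×10⁻³ / (1.21×10⁻⁴ × 1.26) = 37.1 m/s
Converting: 37.1 m/s × 3.6 = 134 km/h

134 km/h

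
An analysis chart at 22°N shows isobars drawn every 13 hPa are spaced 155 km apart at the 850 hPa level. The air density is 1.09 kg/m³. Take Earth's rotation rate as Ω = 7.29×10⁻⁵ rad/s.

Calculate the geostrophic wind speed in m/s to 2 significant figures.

Coriolis parameter at 22°N:
f = 2Ω sin φ = 2 × 7.29×10⁻⁵ × sin 22° = 5.46×10⁻⁵ s⁻¹
Pressure gradient: |∂P/∂n| = 1300 Pa / 155000 m = 8.39×10⁻³ Pa/m
Geostrophic balance (pressure-gradient force = Coriolis force):
V_g = (1/(fρ)) |∂P/∂n| = 8.39×10⁻³ / (5.46×10⁻⁵ × 1.09) = 141 m/s

140 m/s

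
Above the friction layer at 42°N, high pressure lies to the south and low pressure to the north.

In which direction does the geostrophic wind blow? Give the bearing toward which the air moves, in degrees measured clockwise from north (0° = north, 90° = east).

090°

The pressure-gradient force points toward the north (bearing 000°).
Geostrophic balance: in the Northern Hemisphere the Coriolis force deflects motion to the right, so the geostrophic wind blows 90° to the right of the pressure-gradient force (low pressure on the left).
Rotating 000° by 90° clockwise gives 090° — the wind blows toward the east.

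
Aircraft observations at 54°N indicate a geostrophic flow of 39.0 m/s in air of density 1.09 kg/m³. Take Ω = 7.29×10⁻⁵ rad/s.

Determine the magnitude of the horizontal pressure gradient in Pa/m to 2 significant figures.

5.0×10⁻³ Pa/m

Coriolis parameter at 54°N:
f = 2Ω sin φ = 2 × 7.29×10⁻⁵ × sin 54° = 1.18×10⁻⁴ s⁻¹
Geostrophic balance rearranged: |∂P/∂n| = f ρ V_g
|∂P/∂n| = 1.18×10⁻⁴ × 1.09 × 39.0 = 5.01×10⁻³ Pa/m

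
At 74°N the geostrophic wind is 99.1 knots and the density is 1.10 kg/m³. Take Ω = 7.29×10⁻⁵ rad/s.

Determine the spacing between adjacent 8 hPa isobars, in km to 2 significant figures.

100 km

Coriolis parameter at 74°N:
f = 2Ω sin φ = 2 × 7.29×10⁻⁵ × sin 74° = 1.40×10⁻⁴ s⁻¹
Wind speed in SI: 99.1 knots = 51.0 m/s
Geostrophic balance rearranged: |∂P/∂n| = f ρ V_g
|∂P/∂n| = 1.40×10⁻⁴ × 1.10 × 51.0 = 7.86×10⁻³ Pa/m
Isobar spacing: Δn = ΔP/|∂P/∂n| = 800 Pa / 7.86×10⁻³ Pa/m = 101786 m ≈ 100 km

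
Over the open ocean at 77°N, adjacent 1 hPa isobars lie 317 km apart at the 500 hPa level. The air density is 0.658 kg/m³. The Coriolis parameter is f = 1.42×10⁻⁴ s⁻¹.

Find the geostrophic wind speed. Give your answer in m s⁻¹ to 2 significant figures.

3.4 m s⁻¹

Pressure gradient: |∂P/∂n| = 100 Pa / 317000 m = 3.15×10⁻⁴ Pa/m
Geostrophic balance (pressure-gradient force = Coriolis force):
V_g = (1/(fρ)) |∂P/∂n| = 3.15×10⁻⁴ / (1.42×10⁻⁴ × 0.658) = 3.38 m/s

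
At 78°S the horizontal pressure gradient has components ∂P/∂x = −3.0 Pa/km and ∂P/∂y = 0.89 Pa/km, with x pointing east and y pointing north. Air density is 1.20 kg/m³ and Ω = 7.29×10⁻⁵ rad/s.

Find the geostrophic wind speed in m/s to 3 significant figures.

Coriolis parameter at 78°S:
f = 2Ω sin φ = 2 × 7.29×10⁻⁵ × sin 78° = 1.43×10⁻⁴ s⁻¹
In the Southern Hemisphere f is negative: f = −1.43×10⁻⁴ s⁻¹.
Component geostrophic relations (x east, y north):
u_g = −(1/(fρ)) ∂P/∂y,  v_g = (1/(fρ)) ∂P/∂x
u_g = −(0.89×10⁻³)/(−1.43×10⁻⁴ × 1.20) = 5.20 m/s;  v_g = (−3.0×10⁻³)/(−1.43×10⁻⁴ × 1.20) = 17.5 m/s
|V_g| = √(u_g² + v_g²) = 18.3 m/s

18.3 m/s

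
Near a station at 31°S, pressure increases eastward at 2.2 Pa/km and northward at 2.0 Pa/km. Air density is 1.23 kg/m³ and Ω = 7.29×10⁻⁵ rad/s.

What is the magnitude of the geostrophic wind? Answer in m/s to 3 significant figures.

Coriolis parameter at 31°S:
f = 2Ω sin φ = 2 × 7.29×10⁻⁵ × sin 31° = 7.51×10⁻⁵ s⁻¹
In the Southern Hemisphere f is negative: f = −7.51×10⁻⁵ s⁻¹.
Component geostrophic relations (x east, y north):
u_g = −(1/(fρ)) ∂P/∂y,  v_g = (1/(fρ)) ∂P/∂x
u_g = −(2.0×10⁻³)/(−7.51×10⁻⁵ × 1.23) = 21.7 m/s;  v_g = (2.2×10⁻³)/(−7.51×10⁻⁵ × 1.23) = −23.8 m/s
|V_g| = √(u_g² + v_g²) = 32.2 m/s

32.2 m/s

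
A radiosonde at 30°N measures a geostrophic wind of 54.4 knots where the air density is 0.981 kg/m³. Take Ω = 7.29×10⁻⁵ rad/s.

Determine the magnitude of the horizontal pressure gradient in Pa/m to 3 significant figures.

Coriolis parameter at 30°N:
f = 2Ω sin φ = 2 × 7.29×10⁻⁵ × sin 30° = 7.29×10⁻⁵ s⁻¹
Wind speed in SI: 54.4 knots = 28.0 m/s
Geostrophic balance rearranged: |∂P/∂n| = f ρ V_g
|∂P/∂n| = 7.29×10⁻⁵ × 0.981 × 28.0 = 2.00×10⁻³ Pa/m

2.00×10⁻³ Pa/m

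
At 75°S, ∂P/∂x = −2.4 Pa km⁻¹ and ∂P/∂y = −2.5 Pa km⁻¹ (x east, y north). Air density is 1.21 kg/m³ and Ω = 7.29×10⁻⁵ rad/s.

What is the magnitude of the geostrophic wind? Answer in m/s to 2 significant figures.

20 m/s

Coriolis parameter at 75°S:
f = 2Ω sin φ = 2 × 7.29×10⁻⁵ × sin 75° = 1.41×10⁻⁴ s⁻¹
In the Southern Hemisphere f is negative: f = −1.41×10⁻⁴ s⁻¹.
Component geostrophic relations (x east, y north):
u_g = −(1/(fρ)) ∂P/∂y,  v_g = (1/(fρ)) ∂P/∂x
u_g = −(−2.5×10⁻³)/(−1.41×10⁻⁴ × 1.21) = −14.7 m/s;  v_g = (−2.4×10⁻³)/(−1.41×10⁻⁴ × 1.21) = 14.1 m/s
|V_g| = √(u_g² + v_g²) = 20.3 m/s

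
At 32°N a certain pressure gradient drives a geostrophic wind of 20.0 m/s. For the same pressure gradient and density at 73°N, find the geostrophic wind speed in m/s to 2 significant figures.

11 m/s

With the same pressure gradient and density, V_g ∝ 1/f ∝ 1/sin φ.
V₂ = V₁ · sin φ₁ / sin φ₂ = 20.0 × sin 32° / sin 73°
V₂ = 20.0 × 0.5299/0.9563 = 11 m/s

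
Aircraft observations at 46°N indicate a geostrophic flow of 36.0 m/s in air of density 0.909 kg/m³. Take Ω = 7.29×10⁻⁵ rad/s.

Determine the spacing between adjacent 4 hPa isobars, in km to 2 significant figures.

120 km

Coriolis parameter at 46°N:
f = 2Ω sin φ = 2 × 7.29×10⁻⁵ × sin 46° = 1.05×10⁻⁴ s⁻¹
Geostrophic balance rearranged: |∂P/∂n| = f ρ V_g
|∂P/∂n| = 1.05×10⁻⁴ × 0.909 × 36.0 = 3.43×10⁻³ Pa/m
Isobar spacing: Δn = ΔP/|∂P/∂n| = 400 Pa / 3.43×10⁻³ Pa/m = 116547 m ≈ 120 km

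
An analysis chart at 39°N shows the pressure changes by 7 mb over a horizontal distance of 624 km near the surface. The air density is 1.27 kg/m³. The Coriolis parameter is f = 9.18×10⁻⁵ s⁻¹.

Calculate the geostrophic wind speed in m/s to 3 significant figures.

9.62 m/s

Pressure gradient: |∂P/∂n| = 700 Pa / 624000 m = 1.12×10⁻³ Pa/m
Geostrophic balance (pressure-gradient force = Coriolis force):
V_g = (1/(fρ)) |∂P/∂n| = 1.12×10⁻³ / (9.18×10⁻⁵ × 1.27) = 9.62 m/s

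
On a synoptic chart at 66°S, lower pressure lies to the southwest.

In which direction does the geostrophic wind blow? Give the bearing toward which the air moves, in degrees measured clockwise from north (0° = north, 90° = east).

135°

The pressure-gradient force points toward the southwest (bearing 225°).
Geostrophic balance: in the Southern Hemisphere the Coriolis force deflects motion to the left, so the geostrophic wind blows 90° to the left of the pressure-gradient force (low pressure on the right).
Rotating 225° by 90° counterclockwise gives 135° — the wind blows toward the southeast.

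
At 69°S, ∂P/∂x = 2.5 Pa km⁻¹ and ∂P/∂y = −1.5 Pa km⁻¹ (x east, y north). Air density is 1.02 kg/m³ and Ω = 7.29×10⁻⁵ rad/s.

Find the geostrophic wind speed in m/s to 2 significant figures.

21 m/s

Coriolis parameter at 69°S:
f = 2Ω sin φ = 2 × 7.29×10⁻⁵ × sin 69° = 1.36×10⁻⁴ s⁻¹
In the Southern Hemisphere f is negative: f = −1.36×10⁻⁴ s⁻¹.
Component geostrophic relations (x east, y north):
u_g = −(1/(fρ)) ∂P/∂y,  v_g = (1/(fρ)) ∂P/∂x
u_g = −(−1.5×10⁻³)/(−1.36×10⁻⁴ × 1.02) = −10.8 m/s;  v_g = (2.5×10⁻³)/(−1.36×10⁻⁴ × 1.02) = −18.0 m/s
|V_g| = √(u_g² + v_g²) = 21.0 m/s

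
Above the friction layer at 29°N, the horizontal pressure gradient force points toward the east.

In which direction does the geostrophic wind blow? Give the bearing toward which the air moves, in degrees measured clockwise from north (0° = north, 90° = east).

The pressure-gradient force points toward the east (bearing 090°).
Geostrophic balance: in the Northern Hemisphere the Coriolis force deflects motion to the right, so the geostrophic wind blows 90° to the right of the pressure-gradient force (low pressure on the left).
Rotating 090° by 90° clockwise gives 180° — the wind blows toward the south.

180°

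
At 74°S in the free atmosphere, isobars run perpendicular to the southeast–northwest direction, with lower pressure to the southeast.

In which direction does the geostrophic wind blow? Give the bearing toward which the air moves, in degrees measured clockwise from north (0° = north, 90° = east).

The pressure-gradient force points toward the southeast (bearing 135°).
Geostrophic balance: in the Southern Hemisphere the Coriolis force deflects motion to the left, so the geostrophic wind blows 90° to the left of the pressure-gradient force (low pressure on the right).
Rotating 135° by 90° counterclockwise gives 045° — the wind blows toward the northeast.

045°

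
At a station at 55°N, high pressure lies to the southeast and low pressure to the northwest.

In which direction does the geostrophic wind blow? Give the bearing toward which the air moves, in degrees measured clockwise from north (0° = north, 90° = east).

The pressure-gradient force points toward the northwest (bearing 315°).
Geostrophic balance: in the Northern Hemisphere the Coriolis force deflects motion to the right, so the geostrophic wind blows 90° to the right of the pressure-gradient force (low pressure on the left).
Rotating 315° by 90° clockwise gives 045° — the wind blows toward the northeast.

045°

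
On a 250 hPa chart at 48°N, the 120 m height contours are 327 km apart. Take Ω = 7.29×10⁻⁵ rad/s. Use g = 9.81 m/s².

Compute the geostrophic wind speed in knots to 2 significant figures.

Coriolis parameter at 48°N:
f = 2Ω sin φ = 2 × 7.29×10⁻⁵ × sin 48° = 1.08×10⁻⁴ s⁻¹
Height gradient: |∂Z/∂n| = 120 m / 327000 m = 3.67×10⁻⁴
On a pressure surface, geostrophic balance gives V_g = (g/f)|∂Z/∂n|:
V_g = 9.81 × 3.67×10⁻⁴ / 1.08×10⁻⁴ = 33.2 m/s
Converting: 33.2 m/s × 1.944 = 65 knots

65 knots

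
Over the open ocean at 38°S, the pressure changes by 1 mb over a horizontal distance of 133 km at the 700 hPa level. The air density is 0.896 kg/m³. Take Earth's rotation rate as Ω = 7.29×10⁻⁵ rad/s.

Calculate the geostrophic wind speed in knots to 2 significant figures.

Coriolis parameter at 38°S:
f = 2Ω sin φ = 2 × 7.29×10⁻⁵ × sin 38° = 8.98×10⁻⁵ s⁻¹
Pressure gradient: |∂P/∂n| = 100 Pa / 133000 m = 7.52×10⁻⁴ Pa/m
Geostrophic balance (pressure-gradient force = Coriolis force):
V_g = (1/(fρ)) |∂P/∂n| = 7.52×10⁻⁴ / (8.98×10⁻⁵ × 0.896) = 9.35 m/s
Converting: 9.35 m/s × 1.944 = 18 knots

18 knots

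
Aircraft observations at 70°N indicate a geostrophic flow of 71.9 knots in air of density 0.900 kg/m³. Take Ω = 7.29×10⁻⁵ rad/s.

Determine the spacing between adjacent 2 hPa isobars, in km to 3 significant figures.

43.9 km

Coriolis parameter at 70°N:
f = 2Ω sin φ = 2 × 7.29×10⁻⁵ × sin 70° = 1.37×10⁻⁴ s⁻¹
Wind speed in SI: 71.9 knots = 37.0 m/s
Geostrophic balance rearranged: |∂P/∂n| = f ρ V_g
|∂P/∂n| = 1.37×10⁻⁴ × 0.900 × 37.0 = 4.56×10⁻³ Pa/m
Isobar spacing: Δn = ΔP/|∂P/∂n| = 200 Pa / 4.56×10⁻³ Pa/m = 43851 m ≈ 43.9 km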